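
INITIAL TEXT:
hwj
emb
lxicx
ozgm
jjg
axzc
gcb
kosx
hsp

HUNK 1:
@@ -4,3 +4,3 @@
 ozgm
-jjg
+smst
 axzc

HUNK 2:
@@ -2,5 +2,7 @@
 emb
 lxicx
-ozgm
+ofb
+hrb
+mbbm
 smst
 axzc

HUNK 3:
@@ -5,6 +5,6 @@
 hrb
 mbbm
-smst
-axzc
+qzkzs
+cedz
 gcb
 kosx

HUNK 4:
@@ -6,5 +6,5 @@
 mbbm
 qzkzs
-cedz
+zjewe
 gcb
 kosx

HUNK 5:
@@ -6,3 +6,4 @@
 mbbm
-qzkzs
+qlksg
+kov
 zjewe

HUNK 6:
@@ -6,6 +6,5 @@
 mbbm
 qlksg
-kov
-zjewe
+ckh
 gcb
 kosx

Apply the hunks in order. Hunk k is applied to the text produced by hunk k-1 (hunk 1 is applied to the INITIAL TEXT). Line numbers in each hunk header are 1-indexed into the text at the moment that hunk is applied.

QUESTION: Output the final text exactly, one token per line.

Hunk 1: at line 4 remove [jjg] add [smst] -> 9 lines: hwj emb lxicx ozgm smst axzc gcb kosx hsp
Hunk 2: at line 2 remove [ozgm] add [ofb,hrb,mbbm] -> 11 lines: hwj emb lxicx ofb hrb mbbm smst axzc gcb kosx hsp
Hunk 3: at line 5 remove [smst,axzc] add [qzkzs,cedz] -> 11 lines: hwj emb lxicx ofb hrb mbbm qzkzs cedz gcb kosx hsp
Hunk 4: at line 6 remove [cedz] add [zjewe] -> 11 lines: hwj emb lxicx ofb hrb mbbm qzkzs zjewe gcb kosx hsp
Hunk 5: at line 6 remove [qzkzs] add [qlksg,kov] -> 12 lines: hwj emb lxicx ofb hrb mbbm qlksg kov zjewe gcb kosx hsp
Hunk 6: at line 6 remove [kov,zjewe] add [ckh] -> 11 lines: hwj emb lxicx ofb hrb mbbm qlksg ckh gcb kosx hsp

Answer: hwj
emb
lxicx
ofb
hrb
mbbm
qlksg
ckh
gcb
kosx
hsp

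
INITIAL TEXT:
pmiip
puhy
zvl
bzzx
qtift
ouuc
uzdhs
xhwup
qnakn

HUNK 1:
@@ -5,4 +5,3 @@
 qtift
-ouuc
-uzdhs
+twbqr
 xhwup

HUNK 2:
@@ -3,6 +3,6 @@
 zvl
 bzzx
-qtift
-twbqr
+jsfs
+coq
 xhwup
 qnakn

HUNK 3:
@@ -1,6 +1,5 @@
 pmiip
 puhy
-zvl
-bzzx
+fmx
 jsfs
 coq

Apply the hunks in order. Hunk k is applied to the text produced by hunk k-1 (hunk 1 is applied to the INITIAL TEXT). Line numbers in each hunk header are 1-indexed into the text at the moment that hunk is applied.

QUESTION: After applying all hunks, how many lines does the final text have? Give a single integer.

Answer: 7

Derivation:
Hunk 1: at line 5 remove [ouuc,uzdhs] add [twbqr] -> 8 lines: pmiip puhy zvl bzzx qtift twbqr xhwup qnakn
Hunk 2: at line 3 remove [qtift,twbqr] add [jsfs,coq] -> 8 lines: pmiip puhy zvl bzzx jsfs coq xhwup qnakn
Hunk 3: at line 1 remove [zvl,bzzx] add [fmx] -> 7 lines: pmiip puhy fmx jsfs coq xhwup qnakn
Final line count: 7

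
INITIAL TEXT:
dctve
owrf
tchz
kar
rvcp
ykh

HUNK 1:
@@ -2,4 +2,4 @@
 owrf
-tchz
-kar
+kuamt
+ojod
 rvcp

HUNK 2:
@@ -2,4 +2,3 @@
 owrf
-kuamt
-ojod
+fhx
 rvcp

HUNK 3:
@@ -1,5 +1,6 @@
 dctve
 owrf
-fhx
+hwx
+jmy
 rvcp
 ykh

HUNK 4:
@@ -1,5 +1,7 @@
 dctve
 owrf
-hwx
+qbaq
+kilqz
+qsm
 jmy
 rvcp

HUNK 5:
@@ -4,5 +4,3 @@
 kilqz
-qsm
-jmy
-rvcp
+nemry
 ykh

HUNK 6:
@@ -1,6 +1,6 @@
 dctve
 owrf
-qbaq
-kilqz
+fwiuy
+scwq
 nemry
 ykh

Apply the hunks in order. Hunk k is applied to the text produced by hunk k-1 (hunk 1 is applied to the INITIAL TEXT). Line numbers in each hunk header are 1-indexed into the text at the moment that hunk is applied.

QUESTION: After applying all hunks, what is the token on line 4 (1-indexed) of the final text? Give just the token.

Hunk 1: at line 2 remove [tchz,kar] add [kuamt,ojod] -> 6 lines: dctve owrf kuamt ojod rvcp ykh
Hunk 2: at line 2 remove [kuamt,ojod] add [fhx] -> 5 lines: dctve owrf fhx rvcp ykh
Hunk 3: at line 1 remove [fhx] add [hwx,jmy] -> 6 lines: dctve owrf hwx jmy rvcp ykh
Hunk 4: at line 1 remove [hwx] add [qbaq,kilqz,qsm] -> 8 lines: dctve owrf qbaq kilqz qsm jmy rvcp ykh
Hunk 5: at line 4 remove [qsm,jmy,rvcp] add [nemry] -> 6 lines: dctve owrf qbaq kilqz nemry ykh
Hunk 6: at line 1 remove [qbaq,kilqz] add [fwiuy,scwq] -> 6 lines: dctve owrf fwiuy scwq nemry ykh
Final line 4: scwq

Answer: scwq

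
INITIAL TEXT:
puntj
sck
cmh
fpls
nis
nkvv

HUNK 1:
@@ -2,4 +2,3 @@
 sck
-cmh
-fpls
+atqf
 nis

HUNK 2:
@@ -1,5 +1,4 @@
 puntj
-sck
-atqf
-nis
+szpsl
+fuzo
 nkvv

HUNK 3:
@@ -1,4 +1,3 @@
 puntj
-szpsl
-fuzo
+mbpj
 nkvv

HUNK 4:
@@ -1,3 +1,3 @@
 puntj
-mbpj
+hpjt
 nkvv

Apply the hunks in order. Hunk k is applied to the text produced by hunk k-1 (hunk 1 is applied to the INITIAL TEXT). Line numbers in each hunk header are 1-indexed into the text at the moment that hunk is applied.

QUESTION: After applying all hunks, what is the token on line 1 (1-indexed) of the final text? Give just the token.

Hunk 1: at line 2 remove [cmh,fpls] add [atqf] -> 5 lines: puntj sck atqf nis nkvv
Hunk 2: at line 1 remove [sck,atqf,nis] add [szpsl,fuzo] -> 4 lines: puntj szpsl fuzo nkvv
Hunk 3: at line 1 remove [szpsl,fuzo] add [mbpj] -> 3 lines: puntj mbpj nkvv
Hunk 4: at line 1 remove [mbpj] add [hpjt] -> 3 lines: puntj hpjt nkvv
Final line 1: puntj

Answer: puntj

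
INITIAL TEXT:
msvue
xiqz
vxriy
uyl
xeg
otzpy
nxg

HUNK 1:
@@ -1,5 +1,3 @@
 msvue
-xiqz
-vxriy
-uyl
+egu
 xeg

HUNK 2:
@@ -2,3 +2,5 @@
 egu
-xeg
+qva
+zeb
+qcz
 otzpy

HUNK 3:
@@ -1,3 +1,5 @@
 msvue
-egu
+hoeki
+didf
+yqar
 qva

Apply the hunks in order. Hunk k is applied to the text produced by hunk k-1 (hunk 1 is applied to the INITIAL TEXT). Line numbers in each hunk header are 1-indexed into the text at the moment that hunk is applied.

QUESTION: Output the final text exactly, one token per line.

Answer: msvue
hoeki
didf
yqar
qva
zeb
qcz
otzpy
nxg

Derivation:
Hunk 1: at line 1 remove [xiqz,vxriy,uyl] add [egu] -> 5 lines: msvue egu xeg otzpy nxg
Hunk 2: at line 2 remove [xeg] add [qva,zeb,qcz] -> 7 lines: msvue egu qva zeb qcz otzpy nxg
Hunk 3: at line 1 remove [egu] add [hoeki,didf,yqar] -> 9 lines: msvue hoeki didf yqar qva zeb qcz otzpy nxg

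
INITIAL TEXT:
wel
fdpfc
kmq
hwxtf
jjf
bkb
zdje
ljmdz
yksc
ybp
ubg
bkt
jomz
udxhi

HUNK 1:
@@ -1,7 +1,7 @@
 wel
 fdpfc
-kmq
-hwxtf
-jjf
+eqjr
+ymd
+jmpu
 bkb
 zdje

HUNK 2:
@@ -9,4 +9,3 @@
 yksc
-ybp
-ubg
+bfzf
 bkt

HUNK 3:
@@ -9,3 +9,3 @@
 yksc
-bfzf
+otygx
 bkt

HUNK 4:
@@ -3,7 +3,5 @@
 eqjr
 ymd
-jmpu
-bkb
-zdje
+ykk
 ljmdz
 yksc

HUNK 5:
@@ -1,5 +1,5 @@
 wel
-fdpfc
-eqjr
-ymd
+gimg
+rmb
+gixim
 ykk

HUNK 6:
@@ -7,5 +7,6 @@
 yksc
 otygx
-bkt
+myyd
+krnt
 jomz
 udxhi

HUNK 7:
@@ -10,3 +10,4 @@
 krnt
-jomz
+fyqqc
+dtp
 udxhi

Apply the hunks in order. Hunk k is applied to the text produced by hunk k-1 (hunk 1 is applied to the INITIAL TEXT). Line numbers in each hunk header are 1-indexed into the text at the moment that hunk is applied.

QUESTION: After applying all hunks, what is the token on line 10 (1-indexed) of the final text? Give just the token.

Hunk 1: at line 1 remove [kmq,hwxtf,jjf] add [eqjr,ymd,jmpu] -> 14 lines: wel fdpfc eqjr ymd jmpu bkb zdje ljmdz yksc ybp ubg bkt jomz udxhi
Hunk 2: at line 9 remove [ybp,ubg] add [bfzf] -> 13 lines: wel fdpfc eqjr ymd jmpu bkb zdje ljmdz yksc bfzf bkt jomz udxhi
Hunk 3: at line 9 remove [bfzf] add [otygx] -> 13 lines: wel fdpfc eqjr ymd jmpu bkb zdje ljmdz yksc otygx bkt jomz udxhi
Hunk 4: at line 3 remove [jmpu,bkb,zdje] add [ykk] -> 11 lines: wel fdpfc eqjr ymd ykk ljmdz yksc otygx bkt jomz udxhi
Hunk 5: at line 1 remove [fdpfc,eqjr,ymd] add [gimg,rmb,gixim] -> 11 lines: wel gimg rmb gixim ykk ljmdz yksc otygx bkt jomz udxhi
Hunk 6: at line 7 remove [bkt] add [myyd,krnt] -> 12 lines: wel gimg rmb gixim ykk ljmdz yksc otygx myyd krnt jomz udxhi
Hunk 7: at line 10 remove [jomz] add [fyqqc,dtp] -> 13 lines: wel gimg rmb gixim ykk ljmdz yksc otygx myyd krnt fyqqc dtp udxhi
Final line 10: krnt

Answer: krnt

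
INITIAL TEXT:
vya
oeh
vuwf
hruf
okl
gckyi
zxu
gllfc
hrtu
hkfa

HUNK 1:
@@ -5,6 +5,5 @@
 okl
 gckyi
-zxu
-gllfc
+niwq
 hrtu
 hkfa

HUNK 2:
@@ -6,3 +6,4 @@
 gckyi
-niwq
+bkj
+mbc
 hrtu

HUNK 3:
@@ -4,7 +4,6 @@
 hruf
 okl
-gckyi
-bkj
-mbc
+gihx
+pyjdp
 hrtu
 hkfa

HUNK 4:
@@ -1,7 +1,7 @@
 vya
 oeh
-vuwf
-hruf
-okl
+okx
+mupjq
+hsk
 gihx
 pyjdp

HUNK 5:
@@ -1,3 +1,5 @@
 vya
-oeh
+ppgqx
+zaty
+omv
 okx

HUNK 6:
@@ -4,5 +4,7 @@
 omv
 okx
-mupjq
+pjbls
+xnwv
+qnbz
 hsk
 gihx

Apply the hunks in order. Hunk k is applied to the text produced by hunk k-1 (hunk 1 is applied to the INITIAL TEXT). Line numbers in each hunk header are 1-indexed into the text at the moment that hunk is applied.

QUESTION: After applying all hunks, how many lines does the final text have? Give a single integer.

Answer: 13

Derivation:
Hunk 1: at line 5 remove [zxu,gllfc] add [niwq] -> 9 lines: vya oeh vuwf hruf okl gckyi niwq hrtu hkfa
Hunk 2: at line 6 remove [niwq] add [bkj,mbc] -> 10 lines: vya oeh vuwf hruf okl gckyi bkj mbc hrtu hkfa
Hunk 3: at line 4 remove [gckyi,bkj,mbc] add [gihx,pyjdp] -> 9 lines: vya oeh vuwf hruf okl gihx pyjdp hrtu hkfa
Hunk 4: at line 1 remove [vuwf,hruf,okl] add [okx,mupjq,hsk] -> 9 lines: vya oeh okx mupjq hsk gihx pyjdp hrtu hkfa
Hunk 5: at line 1 remove [oeh] add [ppgqx,zaty,omv] -> 11 lines: vya ppgqx zaty omv okx mupjq hsk gihx pyjdp hrtu hkfa
Hunk 6: at line 4 remove [mupjq] add [pjbls,xnwv,qnbz] -> 13 lines: vya ppgqx zaty omv okx pjbls xnwv qnbz hsk gihx pyjdp hrtu hkfa
Final line count: 13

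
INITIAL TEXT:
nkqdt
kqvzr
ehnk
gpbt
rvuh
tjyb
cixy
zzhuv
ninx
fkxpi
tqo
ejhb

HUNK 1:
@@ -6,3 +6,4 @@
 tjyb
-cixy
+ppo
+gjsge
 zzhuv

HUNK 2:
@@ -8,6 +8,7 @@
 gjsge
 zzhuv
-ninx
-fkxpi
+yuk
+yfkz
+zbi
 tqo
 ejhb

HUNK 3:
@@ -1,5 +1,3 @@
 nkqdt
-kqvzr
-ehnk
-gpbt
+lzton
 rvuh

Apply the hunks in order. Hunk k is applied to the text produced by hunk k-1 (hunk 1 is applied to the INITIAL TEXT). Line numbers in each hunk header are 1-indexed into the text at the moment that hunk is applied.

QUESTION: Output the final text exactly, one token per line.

Hunk 1: at line 6 remove [cixy] add [ppo,gjsge] -> 13 lines: nkqdt kqvzr ehnk gpbt rvuh tjyb ppo gjsge zzhuv ninx fkxpi tqo ejhb
Hunk 2: at line 8 remove [ninx,fkxpi] add [yuk,yfkz,zbi] -> 14 lines: nkqdt kqvzr ehnk gpbt rvuh tjyb ppo gjsge zzhuv yuk yfkz zbi tqo ejhb
Hunk 3: at line 1 remove [kqvzr,ehnk,gpbt] add [lzton] -> 12 lines: nkqdt lzton rvuh tjyb ppo gjsge zzhuv yuk yfkz zbi tqo ejhb

Answer: nkqdt
lzton
rvuh
tjyb
ppo
gjsge
zzhuv
yuk
yfkz
zbi
tqo
ejhb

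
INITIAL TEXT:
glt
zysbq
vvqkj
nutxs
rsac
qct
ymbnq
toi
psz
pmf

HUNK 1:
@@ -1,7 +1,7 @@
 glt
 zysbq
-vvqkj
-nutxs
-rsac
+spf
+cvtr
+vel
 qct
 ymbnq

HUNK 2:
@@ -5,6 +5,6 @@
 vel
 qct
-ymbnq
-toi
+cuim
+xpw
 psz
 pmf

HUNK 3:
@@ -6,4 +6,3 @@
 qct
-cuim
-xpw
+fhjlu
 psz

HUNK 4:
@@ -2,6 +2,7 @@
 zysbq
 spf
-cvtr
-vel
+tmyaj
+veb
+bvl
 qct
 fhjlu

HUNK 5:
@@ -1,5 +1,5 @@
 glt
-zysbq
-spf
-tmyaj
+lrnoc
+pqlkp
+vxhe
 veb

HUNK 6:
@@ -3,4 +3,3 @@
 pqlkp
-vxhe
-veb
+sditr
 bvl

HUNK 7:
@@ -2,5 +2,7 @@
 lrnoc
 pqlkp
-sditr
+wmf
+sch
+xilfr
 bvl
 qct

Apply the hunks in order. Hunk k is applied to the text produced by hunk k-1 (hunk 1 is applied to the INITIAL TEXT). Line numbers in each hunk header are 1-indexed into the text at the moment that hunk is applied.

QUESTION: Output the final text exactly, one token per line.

Answer: glt
lrnoc
pqlkp
wmf
sch
xilfr
bvl
qct
fhjlu
psz
pmf

Derivation:
Hunk 1: at line 1 remove [vvqkj,nutxs,rsac] add [spf,cvtr,vel] -> 10 lines: glt zysbq spf cvtr vel qct ymbnq toi psz pmf
Hunk 2: at line 5 remove [ymbnq,toi] add [cuim,xpw] -> 10 lines: glt zysbq spf cvtr vel qct cuim xpw psz pmf
Hunk 3: at line 6 remove [cuim,xpw] add [fhjlu] -> 9 lines: glt zysbq spf cvtr vel qct fhjlu psz pmf
Hunk 4: at line 2 remove [cvtr,vel] add [tmyaj,veb,bvl] -> 10 lines: glt zysbq spf tmyaj veb bvl qct fhjlu psz pmf
Hunk 5: at line 1 remove [zysbq,spf,tmyaj] add [lrnoc,pqlkp,vxhe] -> 10 lines: glt lrnoc pqlkp vxhe veb bvl qct fhjlu psz pmf
Hunk 6: at line 3 remove [vxhe,veb] add [sditr] -> 9 lines: glt lrnoc pqlkp sditr bvl qct fhjlu psz pmf
Hunk 7: at line 2 remove [sditr] add [wmf,sch,xilfr] -> 11 lines: glt lrnoc pqlkp wmf sch xilfr bvl qct fhjlu psz pmf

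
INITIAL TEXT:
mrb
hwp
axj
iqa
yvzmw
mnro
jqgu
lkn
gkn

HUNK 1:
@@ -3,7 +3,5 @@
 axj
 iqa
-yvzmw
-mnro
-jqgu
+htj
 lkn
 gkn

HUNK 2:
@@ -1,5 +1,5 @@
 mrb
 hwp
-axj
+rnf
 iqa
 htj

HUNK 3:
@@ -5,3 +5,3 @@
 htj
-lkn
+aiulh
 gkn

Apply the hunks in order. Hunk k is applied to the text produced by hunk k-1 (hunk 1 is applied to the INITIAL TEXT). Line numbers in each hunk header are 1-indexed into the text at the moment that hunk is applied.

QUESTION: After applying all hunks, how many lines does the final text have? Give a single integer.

Answer: 7

Derivation:
Hunk 1: at line 3 remove [yvzmw,mnro,jqgu] add [htj] -> 7 lines: mrb hwp axj iqa htj lkn gkn
Hunk 2: at line 1 remove [axj] add [rnf] -> 7 lines: mrb hwp rnf iqa htj lkn gkn
Hunk 3: at line 5 remove [lkn] add [aiulh] -> 7 lines: mrb hwp rnf iqa htj aiulh gkn
Final line count: 7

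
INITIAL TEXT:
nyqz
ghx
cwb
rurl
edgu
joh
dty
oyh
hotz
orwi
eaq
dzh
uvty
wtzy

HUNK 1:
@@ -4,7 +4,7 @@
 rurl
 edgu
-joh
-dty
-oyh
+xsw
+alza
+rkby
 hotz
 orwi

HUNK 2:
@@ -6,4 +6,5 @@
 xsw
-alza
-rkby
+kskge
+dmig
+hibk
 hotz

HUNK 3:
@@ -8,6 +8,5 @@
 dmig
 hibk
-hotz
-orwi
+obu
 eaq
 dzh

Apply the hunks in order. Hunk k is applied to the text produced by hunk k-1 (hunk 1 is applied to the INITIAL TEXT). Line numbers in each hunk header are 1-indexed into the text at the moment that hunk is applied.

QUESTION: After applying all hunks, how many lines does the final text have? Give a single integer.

Answer: 14

Derivation:
Hunk 1: at line 4 remove [joh,dty,oyh] add [xsw,alza,rkby] -> 14 lines: nyqz ghx cwb rurl edgu xsw alza rkby hotz orwi eaq dzh uvty wtzy
Hunk 2: at line 6 remove [alza,rkby] add [kskge,dmig,hibk] -> 15 lines: nyqz ghx cwb rurl edgu xsw kskge dmig hibk hotz orwi eaq dzh uvty wtzy
Hunk 3: at line 8 remove [hotz,orwi] add [obu] -> 14 lines: nyqz ghx cwb rurl edgu xsw kskge dmig hibk obu eaq dzh uvty wtzy
Final line count: 14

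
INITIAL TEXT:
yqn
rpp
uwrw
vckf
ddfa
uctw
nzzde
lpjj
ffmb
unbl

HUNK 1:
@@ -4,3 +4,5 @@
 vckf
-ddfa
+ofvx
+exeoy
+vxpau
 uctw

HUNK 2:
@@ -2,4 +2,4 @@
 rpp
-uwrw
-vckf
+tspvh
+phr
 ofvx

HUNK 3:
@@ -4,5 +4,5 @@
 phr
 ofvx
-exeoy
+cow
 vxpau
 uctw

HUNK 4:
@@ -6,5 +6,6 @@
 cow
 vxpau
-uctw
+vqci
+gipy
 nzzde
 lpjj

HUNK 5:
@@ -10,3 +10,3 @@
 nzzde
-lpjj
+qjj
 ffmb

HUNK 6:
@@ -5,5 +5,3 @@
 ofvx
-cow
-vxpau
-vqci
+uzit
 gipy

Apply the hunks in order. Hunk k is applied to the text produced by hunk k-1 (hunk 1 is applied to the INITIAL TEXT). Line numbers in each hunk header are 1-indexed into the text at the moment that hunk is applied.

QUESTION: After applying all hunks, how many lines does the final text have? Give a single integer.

Hunk 1: at line 4 remove [ddfa] add [ofvx,exeoy,vxpau] -> 12 lines: yqn rpp uwrw vckf ofvx exeoy vxpau uctw nzzde lpjj ffmb unbl
Hunk 2: at line 2 remove [uwrw,vckf] add [tspvh,phr] -> 12 lines: yqn rpp tspvh phr ofvx exeoy vxpau uctw nzzde lpjj ffmb unbl
Hunk 3: at line 4 remove [exeoy] add [cow] -> 12 lines: yqn rpp tspvh phr ofvx cow vxpau uctw nzzde lpjj ffmb unbl
Hunk 4: at line 6 remove [uctw] add [vqci,gipy] -> 13 lines: yqn rpp tspvh phr ofvx cow vxpau vqci gipy nzzde lpjj ffmb unbl
Hunk 5: at line 10 remove [lpjj] add [qjj] -> 13 lines: yqn rpp tspvh phr ofvx cow vxpau vqci gipy nzzde qjj ffmb unbl
Hunk 6: at line 5 remove [cow,vxpau,vqci] add [uzit] -> 11 lines: yqn rpp tspvh phr ofvx uzit gipy nzzde qjj ffmb unbl
Final line count: 11

Answer: 11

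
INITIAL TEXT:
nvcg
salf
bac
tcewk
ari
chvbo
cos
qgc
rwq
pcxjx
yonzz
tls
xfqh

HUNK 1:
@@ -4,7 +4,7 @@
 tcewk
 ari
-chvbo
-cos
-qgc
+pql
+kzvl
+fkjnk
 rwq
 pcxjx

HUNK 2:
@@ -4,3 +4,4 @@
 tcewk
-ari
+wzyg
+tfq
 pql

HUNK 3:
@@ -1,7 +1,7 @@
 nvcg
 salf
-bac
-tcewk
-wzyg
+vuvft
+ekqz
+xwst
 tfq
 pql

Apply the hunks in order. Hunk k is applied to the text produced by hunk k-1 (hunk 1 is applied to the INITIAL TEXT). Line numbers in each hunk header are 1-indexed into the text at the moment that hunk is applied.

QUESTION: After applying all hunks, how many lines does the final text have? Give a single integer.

Answer: 14

Derivation:
Hunk 1: at line 4 remove [chvbo,cos,qgc] add [pql,kzvl,fkjnk] -> 13 lines: nvcg salf bac tcewk ari pql kzvl fkjnk rwq pcxjx yonzz tls xfqh
Hunk 2: at line 4 remove [ari] add [wzyg,tfq] -> 14 lines: nvcg salf bac tcewk wzyg tfq pql kzvl fkjnk rwq pcxjx yonzz tls xfqh
Hunk 3: at line 1 remove [bac,tcewk,wzyg] add [vuvft,ekqz,xwst] -> 14 lines: nvcg salf vuvft ekqz xwst tfq pql kzvl fkjnk rwq pcxjx yonzz tls xfqh
Final line count: 14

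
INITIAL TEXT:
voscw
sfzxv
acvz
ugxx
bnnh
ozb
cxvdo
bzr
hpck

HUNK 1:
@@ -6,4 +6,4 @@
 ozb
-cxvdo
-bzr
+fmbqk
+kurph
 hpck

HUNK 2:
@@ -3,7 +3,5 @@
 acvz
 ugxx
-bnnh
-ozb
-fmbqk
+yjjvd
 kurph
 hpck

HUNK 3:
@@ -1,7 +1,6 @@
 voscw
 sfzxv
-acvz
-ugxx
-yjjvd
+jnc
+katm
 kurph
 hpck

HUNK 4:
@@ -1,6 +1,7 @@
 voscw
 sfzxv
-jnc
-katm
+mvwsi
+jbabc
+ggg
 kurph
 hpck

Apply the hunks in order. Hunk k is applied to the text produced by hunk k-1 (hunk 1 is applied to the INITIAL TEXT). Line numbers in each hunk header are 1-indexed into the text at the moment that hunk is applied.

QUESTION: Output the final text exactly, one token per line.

Hunk 1: at line 6 remove [cxvdo,bzr] add [fmbqk,kurph] -> 9 lines: voscw sfzxv acvz ugxx bnnh ozb fmbqk kurph hpck
Hunk 2: at line 3 remove [bnnh,ozb,fmbqk] add [yjjvd] -> 7 lines: voscw sfzxv acvz ugxx yjjvd kurph hpck
Hunk 3: at line 1 remove [acvz,ugxx,yjjvd] add [jnc,katm] -> 6 lines: voscw sfzxv jnc katm kurph hpck
Hunk 4: at line 1 remove [jnc,katm] add [mvwsi,jbabc,ggg] -> 7 lines: voscw sfzxv mvwsi jbabc ggg kurph hpck

Answer: voscw
sfzxv
mvwsi
jbabc
ggg
kurph
hpck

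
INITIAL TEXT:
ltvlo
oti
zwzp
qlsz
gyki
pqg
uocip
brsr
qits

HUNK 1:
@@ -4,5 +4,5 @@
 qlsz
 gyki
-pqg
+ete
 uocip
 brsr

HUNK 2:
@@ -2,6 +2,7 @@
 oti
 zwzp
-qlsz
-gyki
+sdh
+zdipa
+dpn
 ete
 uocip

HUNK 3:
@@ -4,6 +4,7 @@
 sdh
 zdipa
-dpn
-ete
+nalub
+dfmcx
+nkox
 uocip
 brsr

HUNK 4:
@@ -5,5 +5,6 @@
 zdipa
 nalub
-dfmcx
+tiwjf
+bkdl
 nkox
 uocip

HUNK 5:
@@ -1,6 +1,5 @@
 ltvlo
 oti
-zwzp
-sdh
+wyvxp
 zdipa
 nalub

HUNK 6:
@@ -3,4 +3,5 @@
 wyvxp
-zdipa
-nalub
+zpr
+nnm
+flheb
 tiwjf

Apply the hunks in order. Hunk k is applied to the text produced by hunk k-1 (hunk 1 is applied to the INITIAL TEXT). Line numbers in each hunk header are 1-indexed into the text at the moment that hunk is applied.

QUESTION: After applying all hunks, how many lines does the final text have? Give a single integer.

Hunk 1: at line 4 remove [pqg] add [ete] -> 9 lines: ltvlo oti zwzp qlsz gyki ete uocip brsr qits
Hunk 2: at line 2 remove [qlsz,gyki] add [sdh,zdipa,dpn] -> 10 lines: ltvlo oti zwzp sdh zdipa dpn ete uocip brsr qits
Hunk 3: at line 4 remove [dpn,ete] add [nalub,dfmcx,nkox] -> 11 lines: ltvlo oti zwzp sdh zdipa nalub dfmcx nkox uocip brsr qits
Hunk 4: at line 5 remove [dfmcx] add [tiwjf,bkdl] -> 12 lines: ltvlo oti zwzp sdh zdipa nalub tiwjf bkdl nkox uocip brsr qits
Hunk 5: at line 1 remove [zwzp,sdh] add [wyvxp] -> 11 lines: ltvlo oti wyvxp zdipa nalub tiwjf bkdl nkox uocip brsr qits
Hunk 6: at line 3 remove [zdipa,nalub] add [zpr,nnm,flheb] -> 12 lines: ltvlo oti wyvxp zpr nnm flheb tiwjf bkdl nkox uocip brsr qits
Final line count: 12

Answer: 12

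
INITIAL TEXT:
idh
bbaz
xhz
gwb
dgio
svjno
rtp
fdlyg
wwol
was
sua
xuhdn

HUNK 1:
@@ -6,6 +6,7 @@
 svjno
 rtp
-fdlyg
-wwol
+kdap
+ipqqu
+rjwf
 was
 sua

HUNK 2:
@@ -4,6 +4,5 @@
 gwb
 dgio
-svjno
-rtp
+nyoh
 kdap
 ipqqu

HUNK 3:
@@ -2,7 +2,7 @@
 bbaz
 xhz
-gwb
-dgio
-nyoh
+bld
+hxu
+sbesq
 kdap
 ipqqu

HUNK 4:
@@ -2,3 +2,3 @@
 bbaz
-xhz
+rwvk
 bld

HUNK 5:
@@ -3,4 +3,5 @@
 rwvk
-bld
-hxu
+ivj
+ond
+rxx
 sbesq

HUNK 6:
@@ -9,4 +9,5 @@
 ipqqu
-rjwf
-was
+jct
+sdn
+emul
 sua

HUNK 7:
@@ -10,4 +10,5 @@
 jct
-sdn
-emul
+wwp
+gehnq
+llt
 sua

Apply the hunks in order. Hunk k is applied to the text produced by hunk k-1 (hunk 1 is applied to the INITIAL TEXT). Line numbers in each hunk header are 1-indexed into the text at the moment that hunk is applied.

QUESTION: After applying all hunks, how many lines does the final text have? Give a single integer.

Hunk 1: at line 6 remove [fdlyg,wwol] add [kdap,ipqqu,rjwf] -> 13 lines: idh bbaz xhz gwb dgio svjno rtp kdap ipqqu rjwf was sua xuhdn
Hunk 2: at line 4 remove [svjno,rtp] add [nyoh] -> 12 lines: idh bbaz xhz gwb dgio nyoh kdap ipqqu rjwf was sua xuhdn
Hunk 3: at line 2 remove [gwb,dgio,nyoh] add [bld,hxu,sbesq] -> 12 lines: idh bbaz xhz bld hxu sbesq kdap ipqqu rjwf was sua xuhdn
Hunk 4: at line 2 remove [xhz] add [rwvk] -> 12 lines: idh bbaz rwvk bld hxu sbesq kdap ipqqu rjwf was sua xuhdn
Hunk 5: at line 3 remove [bld,hxu] add [ivj,ond,rxx] -> 13 lines: idh bbaz rwvk ivj ond rxx sbesq kdap ipqqu rjwf was sua xuhdn
Hunk 6: at line 9 remove [rjwf,was] add [jct,sdn,emul] -> 14 lines: idh bbaz rwvk ivj ond rxx sbesq kdap ipqqu jct sdn emul sua xuhdn
Hunk 7: at line 10 remove [sdn,emul] add [wwp,gehnq,llt] -> 15 lines: idh bbaz rwvk ivj ond rxx sbesq kdap ipqqu jct wwp gehnq llt sua xuhdn
Final line count: 15

Answer: 15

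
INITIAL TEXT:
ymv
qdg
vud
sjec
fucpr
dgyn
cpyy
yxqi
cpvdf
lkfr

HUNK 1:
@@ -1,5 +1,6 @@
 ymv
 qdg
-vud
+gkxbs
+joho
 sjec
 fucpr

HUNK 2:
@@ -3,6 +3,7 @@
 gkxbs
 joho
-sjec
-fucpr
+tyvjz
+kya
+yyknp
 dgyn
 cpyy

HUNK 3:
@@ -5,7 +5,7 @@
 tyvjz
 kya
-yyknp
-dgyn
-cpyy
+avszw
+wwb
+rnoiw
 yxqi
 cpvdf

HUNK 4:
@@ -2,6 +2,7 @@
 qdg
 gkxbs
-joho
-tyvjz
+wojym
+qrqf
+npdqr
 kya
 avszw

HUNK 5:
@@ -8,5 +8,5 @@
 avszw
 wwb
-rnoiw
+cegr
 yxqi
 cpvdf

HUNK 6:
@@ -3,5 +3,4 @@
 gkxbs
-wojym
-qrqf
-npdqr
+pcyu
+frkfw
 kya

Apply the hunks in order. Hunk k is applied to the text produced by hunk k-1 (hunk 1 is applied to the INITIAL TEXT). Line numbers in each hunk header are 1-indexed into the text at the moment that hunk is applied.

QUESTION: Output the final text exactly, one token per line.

Hunk 1: at line 1 remove [vud] add [gkxbs,joho] -> 11 lines: ymv qdg gkxbs joho sjec fucpr dgyn cpyy yxqi cpvdf lkfr
Hunk 2: at line 3 remove [sjec,fucpr] add [tyvjz,kya,yyknp] -> 12 lines: ymv qdg gkxbs joho tyvjz kya yyknp dgyn cpyy yxqi cpvdf lkfr
Hunk 3: at line 5 remove [yyknp,dgyn,cpyy] add [avszw,wwb,rnoiw] -> 12 lines: ymv qdg gkxbs joho tyvjz kya avszw wwb rnoiw yxqi cpvdf lkfr
Hunk 4: at line 2 remove [joho,tyvjz] add [wojym,qrqf,npdqr] -> 13 lines: ymv qdg gkxbs wojym qrqf npdqr kya avszw wwb rnoiw yxqi cpvdf lkfr
Hunk 5: at line 8 remove [rnoiw] add [cegr] -> 13 lines: ymv qdg gkxbs wojym qrqf npdqr kya avszw wwb cegr yxqi cpvdf lkfr
Hunk 6: at line 3 remove [wojym,qrqf,npdqr] add [pcyu,frkfw] -> 12 lines: ymv qdg gkxbs pcyu frkfw kya avszw wwb cegr yxqi cpvdf lkfr

Answer: ymv
qdg
gkxbs
pcyu
frkfw
kya
avszw
wwb
cegr
yxqi
cpvdf
lkfr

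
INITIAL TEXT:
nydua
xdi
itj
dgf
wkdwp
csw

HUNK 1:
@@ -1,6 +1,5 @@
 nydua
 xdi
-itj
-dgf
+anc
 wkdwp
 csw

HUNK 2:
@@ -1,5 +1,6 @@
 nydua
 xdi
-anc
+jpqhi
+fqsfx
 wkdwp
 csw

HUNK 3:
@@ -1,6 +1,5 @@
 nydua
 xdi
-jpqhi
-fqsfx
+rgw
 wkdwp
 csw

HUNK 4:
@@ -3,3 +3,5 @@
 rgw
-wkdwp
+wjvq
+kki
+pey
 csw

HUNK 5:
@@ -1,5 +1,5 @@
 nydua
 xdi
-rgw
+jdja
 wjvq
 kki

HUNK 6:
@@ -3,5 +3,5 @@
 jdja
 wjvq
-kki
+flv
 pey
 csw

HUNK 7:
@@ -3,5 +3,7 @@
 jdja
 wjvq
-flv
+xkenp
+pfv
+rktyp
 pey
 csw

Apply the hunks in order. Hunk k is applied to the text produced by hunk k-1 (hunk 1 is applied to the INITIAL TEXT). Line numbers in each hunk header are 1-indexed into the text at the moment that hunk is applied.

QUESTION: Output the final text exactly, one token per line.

Answer: nydua
xdi
jdja
wjvq
xkenp
pfv
rktyp
pey
csw

Derivation:
Hunk 1: at line 1 remove [itj,dgf] add [anc] -> 5 lines: nydua xdi anc wkdwp csw
Hunk 2: at line 1 remove [anc] add [jpqhi,fqsfx] -> 6 lines: nydua xdi jpqhi fqsfx wkdwp csw
Hunk 3: at line 1 remove [jpqhi,fqsfx] add [rgw] -> 5 lines: nydua xdi rgw wkdwp csw
Hunk 4: at line 3 remove [wkdwp] add [wjvq,kki,pey] -> 7 lines: nydua xdi rgw wjvq kki pey csw
Hunk 5: at line 1 remove [rgw] add [jdja] -> 7 lines: nydua xdi jdja wjvq kki pey csw
Hunk 6: at line 3 remove [kki] add [flv] -> 7 lines: nydua xdi jdja wjvq flv pey csw
Hunk 7: at line 3 remove [flv] add [xkenp,pfv,rktyp] -> 9 lines: nydua xdi jdja wjvq xkenp pfv rktyp pey csw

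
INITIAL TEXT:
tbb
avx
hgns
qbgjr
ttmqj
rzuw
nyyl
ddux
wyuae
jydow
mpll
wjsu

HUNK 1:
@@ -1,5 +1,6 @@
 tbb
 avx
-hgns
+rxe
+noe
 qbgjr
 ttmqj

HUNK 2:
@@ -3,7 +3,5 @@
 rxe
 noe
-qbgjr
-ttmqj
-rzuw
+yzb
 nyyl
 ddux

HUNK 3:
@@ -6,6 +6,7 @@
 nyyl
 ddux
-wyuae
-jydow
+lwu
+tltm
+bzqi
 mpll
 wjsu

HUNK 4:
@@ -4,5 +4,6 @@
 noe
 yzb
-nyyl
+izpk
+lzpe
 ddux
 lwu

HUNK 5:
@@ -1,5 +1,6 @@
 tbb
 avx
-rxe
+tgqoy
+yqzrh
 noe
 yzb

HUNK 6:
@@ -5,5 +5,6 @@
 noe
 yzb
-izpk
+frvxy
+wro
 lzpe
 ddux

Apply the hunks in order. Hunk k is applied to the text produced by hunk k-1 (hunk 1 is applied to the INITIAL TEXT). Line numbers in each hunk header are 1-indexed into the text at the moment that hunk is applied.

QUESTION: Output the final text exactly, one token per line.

Hunk 1: at line 1 remove [hgns] add [rxe,noe] -> 13 lines: tbb avx rxe noe qbgjr ttmqj rzuw nyyl ddux wyuae jydow mpll wjsu
Hunk 2: at line 3 remove [qbgjr,ttmqj,rzuw] add [yzb] -> 11 lines: tbb avx rxe noe yzb nyyl ddux wyuae jydow mpll wjsu
Hunk 3: at line 6 remove [wyuae,jydow] add [lwu,tltm,bzqi] -> 12 lines: tbb avx rxe noe yzb nyyl ddux lwu tltm bzqi mpll wjsu
Hunk 4: at line 4 remove [nyyl] add [izpk,lzpe] -> 13 lines: tbb avx rxe noe yzb izpk lzpe ddux lwu tltm bzqi mpll wjsu
Hunk 5: at line 1 remove [rxe] add [tgqoy,yqzrh] -> 14 lines: tbb avx tgqoy yqzrh noe yzb izpk lzpe ddux lwu tltm bzqi mpll wjsu
Hunk 6: at line 5 remove [izpk] add [frvxy,wro] -> 15 lines: tbb avx tgqoy yqzrh noe yzb frvxy wro lzpe ddux lwu tltm bzqi mpll wjsu

Answer: tbb
avx
tgqoy
yqzrh
noe
yzb
frvxy
wro
lzpe
ddux
lwu
tltm
bzqi
mpll
wjsu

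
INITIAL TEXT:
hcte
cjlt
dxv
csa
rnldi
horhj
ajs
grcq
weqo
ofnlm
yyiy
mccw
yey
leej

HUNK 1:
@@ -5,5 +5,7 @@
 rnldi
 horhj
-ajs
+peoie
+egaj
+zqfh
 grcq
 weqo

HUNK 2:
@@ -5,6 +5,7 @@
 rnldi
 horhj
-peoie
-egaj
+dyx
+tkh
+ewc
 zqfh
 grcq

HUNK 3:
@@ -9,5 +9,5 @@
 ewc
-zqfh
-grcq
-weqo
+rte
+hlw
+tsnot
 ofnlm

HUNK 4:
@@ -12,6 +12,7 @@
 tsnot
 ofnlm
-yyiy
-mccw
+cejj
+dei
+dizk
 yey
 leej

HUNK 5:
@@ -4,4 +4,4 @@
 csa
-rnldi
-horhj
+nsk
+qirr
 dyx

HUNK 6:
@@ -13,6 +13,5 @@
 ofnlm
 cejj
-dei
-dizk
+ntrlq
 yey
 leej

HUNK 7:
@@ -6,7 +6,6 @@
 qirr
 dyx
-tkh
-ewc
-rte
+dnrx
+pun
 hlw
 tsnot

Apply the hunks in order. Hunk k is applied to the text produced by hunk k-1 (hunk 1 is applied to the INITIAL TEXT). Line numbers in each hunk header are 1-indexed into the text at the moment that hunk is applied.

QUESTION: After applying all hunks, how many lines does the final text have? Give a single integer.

Answer: 16

Derivation:
Hunk 1: at line 5 remove [ajs] add [peoie,egaj,zqfh] -> 16 lines: hcte cjlt dxv csa rnldi horhj peoie egaj zqfh grcq weqo ofnlm yyiy mccw yey leej
Hunk 2: at line 5 remove [peoie,egaj] add [dyx,tkh,ewc] -> 17 lines: hcte cjlt dxv csa rnldi horhj dyx tkh ewc zqfh grcq weqo ofnlm yyiy mccw yey leej
Hunk 3: at line 9 remove [zqfh,grcq,weqo] add [rte,hlw,tsnot] -> 17 lines: hcte cjlt dxv csa rnldi horhj dyx tkh ewc rte hlw tsnot ofnlm yyiy mccw yey leej
Hunk 4: at line 12 remove [yyiy,mccw] add [cejj,dei,dizk] -> 18 lines: hcte cjlt dxv csa rnldi horhj dyx tkh ewc rte hlw tsnot ofnlm cejj dei dizk yey leej
Hunk 5: at line 4 remove [rnldi,horhj] add [nsk,qirr] -> 18 lines: hcte cjlt dxv csa nsk qirr dyx tkh ewc rte hlw tsnot ofnlm cejj dei dizk yey leej
Hunk 6: at line 13 remove [dei,dizk] add [ntrlq] -> 17 lines: hcte cjlt dxv csa nsk qirr dyx tkh ewc rte hlw tsnot ofnlm cejj ntrlq yey leej
Hunk 7: at line 6 remove [tkh,ewc,rte] add [dnrx,pun] -> 16 lines: hcte cjlt dxv csa nsk qirr dyx dnrx pun hlw tsnot ofnlm cejj ntrlq yey leej
Final line count: 16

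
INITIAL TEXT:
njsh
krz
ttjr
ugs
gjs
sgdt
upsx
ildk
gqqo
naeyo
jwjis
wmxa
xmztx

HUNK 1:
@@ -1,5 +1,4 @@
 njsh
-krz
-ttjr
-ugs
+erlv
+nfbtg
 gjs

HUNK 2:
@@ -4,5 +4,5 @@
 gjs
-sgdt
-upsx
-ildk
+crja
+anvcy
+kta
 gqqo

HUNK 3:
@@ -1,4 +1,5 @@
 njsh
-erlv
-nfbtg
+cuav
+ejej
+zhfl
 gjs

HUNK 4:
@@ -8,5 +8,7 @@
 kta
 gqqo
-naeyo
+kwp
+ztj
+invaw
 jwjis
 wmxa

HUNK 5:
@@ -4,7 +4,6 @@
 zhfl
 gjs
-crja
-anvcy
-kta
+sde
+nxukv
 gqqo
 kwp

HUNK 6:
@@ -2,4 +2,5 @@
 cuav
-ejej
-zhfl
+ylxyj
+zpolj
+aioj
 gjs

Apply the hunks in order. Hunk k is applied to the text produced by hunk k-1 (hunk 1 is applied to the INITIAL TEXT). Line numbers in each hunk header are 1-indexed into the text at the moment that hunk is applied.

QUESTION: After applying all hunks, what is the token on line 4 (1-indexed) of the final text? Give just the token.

Hunk 1: at line 1 remove [krz,ttjr,ugs] add [erlv,nfbtg] -> 12 lines: njsh erlv nfbtg gjs sgdt upsx ildk gqqo naeyo jwjis wmxa xmztx
Hunk 2: at line 4 remove [sgdt,upsx,ildk] add [crja,anvcy,kta] -> 12 lines: njsh erlv nfbtg gjs crja anvcy kta gqqo naeyo jwjis wmxa xmztx
Hunk 3: at line 1 remove [erlv,nfbtg] add [cuav,ejej,zhfl] -> 13 lines: njsh cuav ejej zhfl gjs crja anvcy kta gqqo naeyo jwjis wmxa xmztx
Hunk 4: at line 8 remove [naeyo] add [kwp,ztj,invaw] -> 15 lines: njsh cuav ejej zhfl gjs crja anvcy kta gqqo kwp ztj invaw jwjis wmxa xmztx
Hunk 5: at line 4 remove [crja,anvcy,kta] add [sde,nxukv] -> 14 lines: njsh cuav ejej zhfl gjs sde nxukv gqqo kwp ztj invaw jwjis wmxa xmztx
Hunk 6: at line 2 remove [ejej,zhfl] add [ylxyj,zpolj,aioj] -> 15 lines: njsh cuav ylxyj zpolj aioj gjs sde nxukv gqqo kwp ztj invaw jwjis wmxa xmztx
Final line 4: zpolj

Answer: zpolj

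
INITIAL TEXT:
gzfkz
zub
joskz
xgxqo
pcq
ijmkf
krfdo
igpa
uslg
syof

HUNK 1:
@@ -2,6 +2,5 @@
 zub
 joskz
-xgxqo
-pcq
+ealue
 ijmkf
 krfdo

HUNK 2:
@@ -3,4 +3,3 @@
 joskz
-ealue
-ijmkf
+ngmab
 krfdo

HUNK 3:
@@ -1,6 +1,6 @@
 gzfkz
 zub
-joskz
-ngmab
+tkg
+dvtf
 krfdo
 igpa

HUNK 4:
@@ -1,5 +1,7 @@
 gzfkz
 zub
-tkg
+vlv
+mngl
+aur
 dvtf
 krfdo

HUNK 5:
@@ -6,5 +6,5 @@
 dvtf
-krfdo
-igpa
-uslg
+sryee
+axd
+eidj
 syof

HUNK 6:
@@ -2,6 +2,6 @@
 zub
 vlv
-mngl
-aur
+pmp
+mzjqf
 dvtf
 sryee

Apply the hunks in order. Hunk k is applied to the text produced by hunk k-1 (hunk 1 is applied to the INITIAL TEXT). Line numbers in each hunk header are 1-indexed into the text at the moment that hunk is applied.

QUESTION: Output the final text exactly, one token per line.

Hunk 1: at line 2 remove [xgxqo,pcq] add [ealue] -> 9 lines: gzfkz zub joskz ealue ijmkf krfdo igpa uslg syof
Hunk 2: at line 3 remove [ealue,ijmkf] add [ngmab] -> 8 lines: gzfkz zub joskz ngmab krfdo igpa uslg syof
Hunk 3: at line 1 remove [joskz,ngmab] add [tkg,dvtf] -> 8 lines: gzfkz zub tkg dvtf krfdo igpa uslg syof
Hunk 4: at line 1 remove [tkg] add [vlv,mngl,aur] -> 10 lines: gzfkz zub vlv mngl aur dvtf krfdo igpa uslg syof
Hunk 5: at line 6 remove [krfdo,igpa,uslg] add [sryee,axd,eidj] -> 10 lines: gzfkz zub vlv mngl aur dvtf sryee axd eidj syof
Hunk 6: at line 2 remove [mngl,aur] add [pmp,mzjqf] -> 10 lines: gzfkz zub vlv pmp mzjqf dvtf sryee axd eidj syof

Answer: gzfkz
zub
vlv
pmp
mzjqf
dvtf
sryee
axd
eidj
syof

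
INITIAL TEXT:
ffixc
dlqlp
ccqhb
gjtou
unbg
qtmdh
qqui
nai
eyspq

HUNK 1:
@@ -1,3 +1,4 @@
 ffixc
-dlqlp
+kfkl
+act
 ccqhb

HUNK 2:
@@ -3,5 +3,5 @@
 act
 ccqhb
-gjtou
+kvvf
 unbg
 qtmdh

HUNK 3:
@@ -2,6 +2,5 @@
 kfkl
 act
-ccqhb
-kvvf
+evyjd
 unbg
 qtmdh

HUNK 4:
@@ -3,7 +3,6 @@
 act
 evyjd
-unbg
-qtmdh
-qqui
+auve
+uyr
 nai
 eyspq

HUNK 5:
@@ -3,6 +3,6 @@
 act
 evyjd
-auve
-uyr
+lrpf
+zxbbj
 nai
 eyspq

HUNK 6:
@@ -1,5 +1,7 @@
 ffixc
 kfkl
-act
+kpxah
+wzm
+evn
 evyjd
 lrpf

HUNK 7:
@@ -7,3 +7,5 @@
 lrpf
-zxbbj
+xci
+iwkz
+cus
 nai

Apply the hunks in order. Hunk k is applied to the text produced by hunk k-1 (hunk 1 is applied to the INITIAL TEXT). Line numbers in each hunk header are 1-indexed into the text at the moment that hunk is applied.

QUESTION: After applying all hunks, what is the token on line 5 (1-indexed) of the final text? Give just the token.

Answer: evn

Derivation:
Hunk 1: at line 1 remove [dlqlp] add [kfkl,act] -> 10 lines: ffixc kfkl act ccqhb gjtou unbg qtmdh qqui nai eyspq
Hunk 2: at line 3 remove [gjtou] add [kvvf] -> 10 lines: ffixc kfkl act ccqhb kvvf unbg qtmdh qqui nai eyspq
Hunk 3: at line 2 remove [ccqhb,kvvf] add [evyjd] -> 9 lines: ffixc kfkl act evyjd unbg qtmdh qqui nai eyspq
Hunk 4: at line 3 remove [unbg,qtmdh,qqui] add [auve,uyr] -> 8 lines: ffixc kfkl act evyjd auve uyr nai eyspq
Hunk 5: at line 3 remove [auve,uyr] add [lrpf,zxbbj] -> 8 lines: ffixc kfkl act evyjd lrpf zxbbj nai eyspq
Hunk 6: at line 1 remove [act] add [kpxah,wzm,evn] -> 10 lines: ffixc kfkl kpxah wzm evn evyjd lrpf zxbbj nai eyspq
Hunk 7: at line 7 remove [zxbbj] add [xci,iwkz,cus] -> 12 lines: ffixc kfkl kpxah wzm evn evyjd lrpf xci iwkz cus nai eyspq
Final line 5: evn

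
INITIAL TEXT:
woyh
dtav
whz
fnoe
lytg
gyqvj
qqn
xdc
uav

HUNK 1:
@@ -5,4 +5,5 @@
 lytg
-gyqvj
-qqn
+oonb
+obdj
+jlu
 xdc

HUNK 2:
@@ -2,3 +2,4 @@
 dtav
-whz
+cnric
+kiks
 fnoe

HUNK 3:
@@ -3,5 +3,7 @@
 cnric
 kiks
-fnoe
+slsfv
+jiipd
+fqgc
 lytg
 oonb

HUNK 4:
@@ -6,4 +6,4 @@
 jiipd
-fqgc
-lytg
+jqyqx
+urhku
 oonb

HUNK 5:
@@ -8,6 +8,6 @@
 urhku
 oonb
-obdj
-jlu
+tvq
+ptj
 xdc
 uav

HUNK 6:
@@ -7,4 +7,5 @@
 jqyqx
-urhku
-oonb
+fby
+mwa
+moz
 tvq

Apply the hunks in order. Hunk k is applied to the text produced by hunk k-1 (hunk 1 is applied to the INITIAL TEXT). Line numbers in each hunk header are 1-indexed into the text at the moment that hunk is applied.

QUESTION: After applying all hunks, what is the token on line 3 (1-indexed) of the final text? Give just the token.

Answer: cnric

Derivation:
Hunk 1: at line 5 remove [gyqvj,qqn] add [oonb,obdj,jlu] -> 10 lines: woyh dtav whz fnoe lytg oonb obdj jlu xdc uav
Hunk 2: at line 2 remove [whz] add [cnric,kiks] -> 11 lines: woyh dtav cnric kiks fnoe lytg oonb obdj jlu xdc uav
Hunk 3: at line 3 remove [fnoe] add [slsfv,jiipd,fqgc] -> 13 lines: woyh dtav cnric kiks slsfv jiipd fqgc lytg oonb obdj jlu xdc uav
Hunk 4: at line 6 remove [fqgc,lytg] add [jqyqx,urhku] -> 13 lines: woyh dtav cnric kiks slsfv jiipd jqyqx urhku oonb obdj jlu xdc uav
Hunk 5: at line 8 remove [obdj,jlu] add [tvq,ptj] -> 13 lines: woyh dtav cnric kiks slsfv jiipd jqyqx urhku oonb tvq ptj xdc uav
Hunk 6: at line 7 remove [urhku,oonb] add [fby,mwa,moz] -> 14 lines: woyh dtav cnric kiks slsfv jiipd jqyqx fby mwa moz tvq ptj xdc uav
Final line 3: cnric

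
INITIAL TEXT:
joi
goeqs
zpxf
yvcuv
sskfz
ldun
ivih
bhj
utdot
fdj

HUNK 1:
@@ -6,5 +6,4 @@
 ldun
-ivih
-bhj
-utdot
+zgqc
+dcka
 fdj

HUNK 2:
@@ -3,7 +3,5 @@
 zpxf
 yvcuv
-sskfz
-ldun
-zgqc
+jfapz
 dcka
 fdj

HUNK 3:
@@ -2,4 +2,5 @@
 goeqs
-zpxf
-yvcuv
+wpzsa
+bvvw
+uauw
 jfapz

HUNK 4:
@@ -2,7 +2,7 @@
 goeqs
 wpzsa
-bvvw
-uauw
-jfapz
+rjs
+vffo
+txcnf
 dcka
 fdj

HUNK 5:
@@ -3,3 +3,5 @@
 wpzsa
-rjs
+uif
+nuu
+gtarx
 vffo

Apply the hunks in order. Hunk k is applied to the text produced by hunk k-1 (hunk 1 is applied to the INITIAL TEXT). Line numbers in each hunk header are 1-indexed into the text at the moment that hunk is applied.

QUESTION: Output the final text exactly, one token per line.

Answer: joi
goeqs
wpzsa
uif
nuu
gtarx
vffo
txcnf
dcka
fdj

Derivation:
Hunk 1: at line 6 remove [ivih,bhj,utdot] add [zgqc,dcka] -> 9 lines: joi goeqs zpxf yvcuv sskfz ldun zgqc dcka fdj
Hunk 2: at line 3 remove [sskfz,ldun,zgqc] add [jfapz] -> 7 lines: joi goeqs zpxf yvcuv jfapz dcka fdj
Hunk 3: at line 2 remove [zpxf,yvcuv] add [wpzsa,bvvw,uauw] -> 8 lines: joi goeqs wpzsa bvvw uauw jfapz dcka fdj
Hunk 4: at line 2 remove [bvvw,uauw,jfapz] add [rjs,vffo,txcnf] -> 8 lines: joi goeqs wpzsa rjs vffo txcnf dcka fdj
Hunk 5: at line 3 remove [rjs] add [uif,nuu,gtarx] -> 10 lines: joi goeqs wpzsa uif nuu gtarx vffo txcnf dcka fdj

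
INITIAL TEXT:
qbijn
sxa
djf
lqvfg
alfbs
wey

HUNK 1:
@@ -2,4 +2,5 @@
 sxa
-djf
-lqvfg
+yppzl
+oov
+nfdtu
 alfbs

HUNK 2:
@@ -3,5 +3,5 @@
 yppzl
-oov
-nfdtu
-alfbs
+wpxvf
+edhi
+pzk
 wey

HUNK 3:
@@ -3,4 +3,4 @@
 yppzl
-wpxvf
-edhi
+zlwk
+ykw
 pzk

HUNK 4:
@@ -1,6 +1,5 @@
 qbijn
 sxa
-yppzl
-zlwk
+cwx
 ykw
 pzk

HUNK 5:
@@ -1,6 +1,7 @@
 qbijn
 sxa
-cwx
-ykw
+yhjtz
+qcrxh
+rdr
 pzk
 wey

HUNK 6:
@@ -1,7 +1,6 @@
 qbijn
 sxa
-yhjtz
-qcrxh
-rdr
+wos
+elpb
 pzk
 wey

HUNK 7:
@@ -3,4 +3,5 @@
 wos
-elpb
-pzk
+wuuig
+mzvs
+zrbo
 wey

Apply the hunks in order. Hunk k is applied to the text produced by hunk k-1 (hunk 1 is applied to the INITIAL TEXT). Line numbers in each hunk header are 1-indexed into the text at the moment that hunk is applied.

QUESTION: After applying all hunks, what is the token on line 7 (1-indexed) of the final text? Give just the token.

Answer: wey

Derivation:
Hunk 1: at line 2 remove [djf,lqvfg] add [yppzl,oov,nfdtu] -> 7 lines: qbijn sxa yppzl oov nfdtu alfbs wey
Hunk 2: at line 3 remove [oov,nfdtu,alfbs] add [wpxvf,edhi,pzk] -> 7 lines: qbijn sxa yppzl wpxvf edhi pzk wey
Hunk 3: at line 3 remove [wpxvf,edhi] add [zlwk,ykw] -> 7 lines: qbijn sxa yppzl zlwk ykw pzk wey
Hunk 4: at line 1 remove [yppzl,zlwk] add [cwx] -> 6 lines: qbijn sxa cwx ykw pzk wey
Hunk 5: at line 1 remove [cwx,ykw] add [yhjtz,qcrxh,rdr] -> 7 lines: qbijn sxa yhjtz qcrxh rdr pzk wey
Hunk 6: at line 1 remove [yhjtz,qcrxh,rdr] add [wos,elpb] -> 6 lines: qbijn sxa wos elpb pzk wey
Hunk 7: at line 3 remove [elpb,pzk] add [wuuig,mzvs,zrbo] -> 7 lines: qbijn sxa wos wuuig mzvs zrbo wey
Final line 7: wey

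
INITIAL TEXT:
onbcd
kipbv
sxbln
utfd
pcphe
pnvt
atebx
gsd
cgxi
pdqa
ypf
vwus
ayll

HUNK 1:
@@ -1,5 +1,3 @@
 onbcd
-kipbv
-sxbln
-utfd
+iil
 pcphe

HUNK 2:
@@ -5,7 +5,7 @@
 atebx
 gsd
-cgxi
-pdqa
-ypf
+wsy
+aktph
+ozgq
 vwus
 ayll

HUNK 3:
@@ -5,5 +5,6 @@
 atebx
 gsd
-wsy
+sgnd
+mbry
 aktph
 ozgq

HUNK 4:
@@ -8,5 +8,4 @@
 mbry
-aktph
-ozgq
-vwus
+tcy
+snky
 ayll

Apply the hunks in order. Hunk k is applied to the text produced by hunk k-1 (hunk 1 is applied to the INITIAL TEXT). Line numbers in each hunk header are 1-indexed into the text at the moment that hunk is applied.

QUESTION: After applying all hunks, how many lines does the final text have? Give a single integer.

Answer: 11

Derivation:
Hunk 1: at line 1 remove [kipbv,sxbln,utfd] add [iil] -> 11 lines: onbcd iil pcphe pnvt atebx gsd cgxi pdqa ypf vwus ayll
Hunk 2: at line 5 remove [cgxi,pdqa,ypf] add [wsy,aktph,ozgq] -> 11 lines: onbcd iil pcphe pnvt atebx gsd wsy aktph ozgq vwus ayll
Hunk 3: at line 5 remove [wsy] add [sgnd,mbry] -> 12 lines: onbcd iil pcphe pnvt atebx gsd sgnd mbry aktph ozgq vwus ayll
Hunk 4: at line 8 remove [aktph,ozgq,vwus] add [tcy,snky] -> 11 lines: onbcd iil pcphe pnvt atebx gsd sgnd mbry tcy snky ayll
Final line count: 11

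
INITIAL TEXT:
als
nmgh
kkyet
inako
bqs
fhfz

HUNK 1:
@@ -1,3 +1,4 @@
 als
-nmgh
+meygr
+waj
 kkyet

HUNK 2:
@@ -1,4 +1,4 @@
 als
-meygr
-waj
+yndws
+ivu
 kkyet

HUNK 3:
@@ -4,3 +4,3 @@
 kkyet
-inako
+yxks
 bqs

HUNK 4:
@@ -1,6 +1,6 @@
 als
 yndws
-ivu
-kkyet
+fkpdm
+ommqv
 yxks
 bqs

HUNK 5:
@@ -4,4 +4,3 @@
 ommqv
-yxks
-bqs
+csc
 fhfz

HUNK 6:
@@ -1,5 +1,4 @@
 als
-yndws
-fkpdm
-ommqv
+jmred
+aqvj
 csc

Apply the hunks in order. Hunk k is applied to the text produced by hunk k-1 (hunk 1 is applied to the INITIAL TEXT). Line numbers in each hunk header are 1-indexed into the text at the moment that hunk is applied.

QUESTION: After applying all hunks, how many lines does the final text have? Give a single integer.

Hunk 1: at line 1 remove [nmgh] add [meygr,waj] -> 7 lines: als meygr waj kkyet inako bqs fhfz
Hunk 2: at line 1 remove [meygr,waj] add [yndws,ivu] -> 7 lines: als yndws ivu kkyet inako bqs fhfz
Hunk 3: at line 4 remove [inako] add [yxks] -> 7 lines: als yndws ivu kkyet yxks bqs fhfz
Hunk 4: at line 1 remove [ivu,kkyet] add [fkpdm,ommqv] -> 7 lines: als yndws fkpdm ommqv yxks bqs fhfz
Hunk 5: at line 4 remove [yxks,bqs] add [csc] -> 6 lines: als yndws fkpdm ommqv csc fhfz
Hunk 6: at line 1 remove [yndws,fkpdm,ommqv] add [jmred,aqvj] -> 5 lines: als jmred aqvj csc fhfz
Final line count: 5

Answer: 5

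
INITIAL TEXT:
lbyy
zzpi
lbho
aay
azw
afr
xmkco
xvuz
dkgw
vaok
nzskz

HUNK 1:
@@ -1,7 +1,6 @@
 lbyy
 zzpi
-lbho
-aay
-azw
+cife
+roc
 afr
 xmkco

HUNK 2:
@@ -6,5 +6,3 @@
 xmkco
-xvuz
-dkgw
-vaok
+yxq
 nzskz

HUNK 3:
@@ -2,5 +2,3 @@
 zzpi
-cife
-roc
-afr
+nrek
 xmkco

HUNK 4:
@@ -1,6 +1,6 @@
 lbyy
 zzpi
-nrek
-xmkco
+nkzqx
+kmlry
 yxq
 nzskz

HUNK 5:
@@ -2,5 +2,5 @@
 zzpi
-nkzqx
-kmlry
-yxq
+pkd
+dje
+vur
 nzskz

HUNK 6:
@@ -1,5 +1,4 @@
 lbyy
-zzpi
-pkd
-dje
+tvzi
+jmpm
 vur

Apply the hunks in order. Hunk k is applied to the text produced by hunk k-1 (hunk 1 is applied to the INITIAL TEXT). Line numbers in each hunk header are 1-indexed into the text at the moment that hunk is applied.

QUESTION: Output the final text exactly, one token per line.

Hunk 1: at line 1 remove [lbho,aay,azw] add [cife,roc] -> 10 lines: lbyy zzpi cife roc afr xmkco xvuz dkgw vaok nzskz
Hunk 2: at line 6 remove [xvuz,dkgw,vaok] add [yxq] -> 8 lines: lbyy zzpi cife roc afr xmkco yxq nzskz
Hunk 3: at line 2 remove [cife,roc,afr] add [nrek] -> 6 lines: lbyy zzpi nrek xmkco yxq nzskz
Hunk 4: at line 1 remove [nrek,xmkco] add [nkzqx,kmlry] -> 6 lines: lbyy zzpi nkzqx kmlry yxq nzskz
Hunk 5: at line 2 remove [nkzqx,kmlry,yxq] add [pkd,dje,vur] -> 6 lines: lbyy zzpi pkd dje vur nzskz
Hunk 6: at line 1 remove [zzpi,pkd,dje] add [tvzi,jmpm] -> 5 lines: lbyy tvzi jmpm vur nzskz

Answer: lbyy
tvzi
jmpm
vur
nzskz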